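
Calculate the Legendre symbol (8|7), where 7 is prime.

First reduce: 8 ≡ 1 (mod 7).
Reached (1/7) = 1. Collecting the sign flips along the way, the symbol is +1.

1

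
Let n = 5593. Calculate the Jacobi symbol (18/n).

Pull out 2: since 5593 ≡ 1 (mod 8), (2/5593) = +1.
Reciprocity: 9 ≡ 1 and 5593 ≡ 1 (mod 4), so (9/5593) = +(5593/9).
Reduce top mod 9: now compute (4/9).
Pull out 2^2: since 9 ≡ 1 (mod 8), (2/9) = +1, so (2/9)^2 = +1.
Reached (1/9) = 1. Collecting the sign flips along the way, the symbol is +1.

1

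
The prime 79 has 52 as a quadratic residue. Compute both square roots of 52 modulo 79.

Since 79 ≡ 3 (mod 4), a square root of 52 is 52^((79+1)/4) = 52^20 mod 79.
Repeated squaring: 52^2≡18, 52^4≡8, 52^8≡64, 52^16≡67 (mod 79).
52^20 = 52^(16+4) ≡ 62 (mod 79).
Check: 62² = 3844 ≡ 52 (mod 79). The two roots are 17 and 62.

17, 62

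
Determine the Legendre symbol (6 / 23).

Euler's criterion: (6/23) ≡ 6^11 (mod 23).
6^2 ≡ 13 (mod 23)
6^4 ≡ 8 (mod 23)
6^8 ≡ 18 (mod 23)
6^11 = 6^(8+2+1) ≡ 1 (mod 23).
Result is 1, so (6/23) = 1.

1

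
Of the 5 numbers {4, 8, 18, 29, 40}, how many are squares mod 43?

2

(4/43) = +1 → QR.
(8/43) = -1 → non-residue.
(18/43) = -1 → non-residue.
(29/43) = -1 → non-residue.
(40/43) = +1 → QR.
Total quadratic residues among the 5: 2.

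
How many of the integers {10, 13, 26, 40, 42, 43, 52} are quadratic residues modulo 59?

(10/59) = -1 → non-residue.
(13/59) = -1 → non-residue.
(26/59) = +1 → QR.
(40/59) = -1 → non-residue.
(42/59) = -1 → non-residue.
(43/59) = -1 → non-residue.
(52/59) = -1 → non-residue.
Total quadratic residues among the 7: 1.

1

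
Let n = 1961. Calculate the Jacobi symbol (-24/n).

-1

First reduce: -24 ≡ 1937 (mod 1961).
Reciprocity: 1937 ≡ 1 and 1961 ≡ 1 (mod 4), so (1937/1961) = +(1961/1937).
Reduce top mod 1937: now compute (24/1937).
Pull out 2^3: since 1937 ≡ 1 (mod 8), (2/1937) = +1, so (2/1937)^3 = +1.
Reciprocity: 3 ≡ 3 and 1937 ≡ 1 (mod 4), so (3/1937) = +(1937/3).
Reduce top mod 3: now compute (2/3).
Pull out 2: since 3 ≡ 3 (mod 8), (2/3) = -1.
Reached (1/3) = 1. Collecting the sign flips along the way, the symbol is -1.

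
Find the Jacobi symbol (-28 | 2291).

First reduce: -28 ≡ 2263 (mod 2291).
Reciprocity: 2263 ≡ 3 and 2291 ≡ 3 (mod 4), so (2263/2291) = −(2291/2263).
Reduce top mod 2263: now compute (28/2263).
Pull out 2^2: since 2263 ≡ 7 (mod 8), (2/2263) = +1, so (2/2263)^2 = +1.
Reciprocity: 7 ≡ 3 and 2263 ≡ 3 (mod 4), so (7/2263) = −(2263/7).
Reduce top mod 7: now compute (2/7).
Pull out 2: since 7 ≡ 7 (mod 8), (2/7) = +1.
Reached (1/7) = 1. Collecting the sign flips along the way, the symbol is +1.

1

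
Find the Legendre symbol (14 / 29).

-1

Euler's criterion: (14/29) ≡ 14^14 (mod 29).
14^2 ≡ 22 (mod 29)
14^4 ≡ 20 (mod 29)
14^8 ≡ 23 (mod 29)
14^14 = 14^(8+4+2) ≡ 28 (mod 29).
Result is 28 ≡ −1, so (14/29) = −1.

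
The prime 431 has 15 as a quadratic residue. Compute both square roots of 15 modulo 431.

51, 380

Since 431 ≡ 3 (mod 4), a square root of 15 is 15^((431+1)/4) = 15^108 mod 431.
Repeated squaring: 15^2≡225, 15^4≡198, 15^8≡414, 15^16≡289, 15^32≡338, 15^64≡29 (mod 431).
15^108 = 15^(64+32+8+4) ≡ 380 (mod 431).
Check: 380² = 144400 ≡ 15 (mod 431). The two roots are 51 and 380.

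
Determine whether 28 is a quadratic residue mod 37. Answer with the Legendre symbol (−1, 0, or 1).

1

Pull out 2^2: since 37 ≡ 5 (mod 8), (2/37) = -1, so (2/37)^2 = +1.
Reciprocity: 7 ≡ 3 and 37 ≡ 1 (mod 4), so (7/37) = +(37/7).
Reduce top mod 7: now compute (2/7).
Pull out 2: since 7 ≡ 7 (mod 8), (2/7) = +1.
Reached (1/7) = 1. Collecting the sign flips along the way, the symbol is +1.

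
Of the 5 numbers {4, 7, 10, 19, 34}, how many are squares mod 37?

(4/37) = +1 → QR.
(7/37) = +1 → QR.
(10/37) = +1 → QR.
(19/37) = -1 → non-residue.
(34/37) = +1 → QR.
Total quadratic residues among the 5: 4.

4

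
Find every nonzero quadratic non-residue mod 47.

Square k = 1,…,23 (k and 47−k give the same square):
1²=1, 2²=4, 3²=9, 4²=16, 5²=25, 6²=36, 7²≡2, 8²≡17, 9²≡34, 10²≡6, 11²≡27, 12²≡3, 13²≡28, 14²≡8, 15²≡37, 16²≡21, 17²≡7, 18²≡42, 19²≡32, 20²≡24, 21²≡18, 22²≡14, 23²≡12 (mod 47).
The residues are {1, 2, 3, 4, 6, 7, 8, 9, 12, 14, 16, 17, 18, 21, 24, 25, 27, 28, 32, 34, 36, 37, 42}; the non-residues are the remaining 23 nonzero classes.

5 10 11 13 15 19 20 22 23 26 29 30 31 33 35 38 39 40 41 43 44 45 46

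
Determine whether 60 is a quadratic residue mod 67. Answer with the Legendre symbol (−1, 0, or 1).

1

Euler's criterion: (60/67) ≡ 60^33 (mod 67).
60^2 ≡ 49 (mod 67)
60^4 ≡ 56 (mod 67)
60^8 ≡ 54 (mod 67)
60^16 ≡ 35 (mod 67)
60^32 ≡ 19 (mod 67)
60^33 = 60^(32+1) ≡ 1 (mod 67).
Result is 1, so (60/67) = 1.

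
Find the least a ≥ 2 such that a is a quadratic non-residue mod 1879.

(2/1879) = +1, so 2 is a residue.
(3/1879) = −1, so 3 is the smallest positive non-residue mod 1879.

3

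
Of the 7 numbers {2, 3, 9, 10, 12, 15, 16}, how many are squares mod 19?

(2/19) = -1 → non-residue.
(3/19) = -1 → non-residue.
(9/19) = +1 → QR.
(10/19) = -1 → non-residue.
(12/19) = -1 → non-residue.
(15/19) = -1 → non-residue.
(16/19) = +1 → QR.
Total quadratic residues among the 7: 2.

2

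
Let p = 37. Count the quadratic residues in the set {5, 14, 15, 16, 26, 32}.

(5/37) = -1 → non-residue.
(14/37) = -1 → non-residue.
(15/37) = -1 → non-residue.
(16/37) = +1 → QR.
(26/37) = +1 → QR.
(32/37) = -1 → non-residue.
Total quadratic residues among the 6: 2.

2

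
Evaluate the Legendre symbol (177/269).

1

Euler's criterion: (177/269) ≡ 177^134 (mod 269).
177^2 ≡ 125 (mod 269)
177^4 ≡ 23 (mod 269)
177^8 ≡ 260 (mod 269)
177^16 ≡ 81 (mod 269)
177^32 ≡ 105 (mod 269)
177^64 ≡ 265 (mod 269)
177^128 ≡ 16 (mod 269)
177^134 = 177^(128+4+2) ≡ 1 (mod 269).
Result is 1, so (177/269) = 1.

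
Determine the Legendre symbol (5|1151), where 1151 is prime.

Euler's criterion: (5/1151) ≡ 5^575 (mod 1151).
5^2 ≡ 25 (mod 1151)
5^4 ≡ 625 (mod 1151)
5^8 ≡ 436 (mod 1151)
5^16 ≡ 181 (mod 1151)
5^32 ≡ 533 (mod 1151)
5^64 ≡ 943 (mod 1151)
5^128 ≡ 677 (mod 1151)
5^256 ≡ 231 (mod 1151)
5^512 ≡ 415 (mod 1151)
5^575 = 5^(512+32+16+8+4+2+1) ≡ 1 (mod 1151).
Result is 1, so (5/1151) = 1.

1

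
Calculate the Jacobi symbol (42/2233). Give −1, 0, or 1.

0

Pull out 2: since 2233 ≡ 1 (mod 8), (2/2233) = +1.
Reciprocity: 21 ≡ 1 and 2233 ≡ 1 (mod 4), so (21/2233) = +(2233/21).
Reduce top mod 21: now compute (7/21).
Reciprocity: 7 ≡ 3 and 21 ≡ 1 (mod 4), so (7/21) = +(21/7).
Reduce top mod 7: now compute (0/7).
Top reduces to 0: gcd > 1, so the symbol is 0.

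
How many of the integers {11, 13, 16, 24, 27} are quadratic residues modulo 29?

(11/29) = -1 → non-residue.
(13/29) = +1 → QR.
(16/29) = +1 → QR.
(24/29) = +1 → QR.
(27/29) = -1 → non-residue.
Total quadratic residues among the 5: 3.

3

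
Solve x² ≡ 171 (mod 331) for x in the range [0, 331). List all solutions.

Since 331 ≡ 3 (mod 4), a square root of 171 is 171^((331+1)/4) = 171^83 mod 331.
Repeated squaring: 171^2≡113, 171^4≡191, 171^8≡71, 171^16≡76, 171^32≡149, 171^64≡24 (mod 331).
171^83 = 171^(64+16+2+1) ≡ 272 (mod 331).
Check: 272² = 73984 ≡ 171 (mod 331). The two roots are 59 and 272.

59, 272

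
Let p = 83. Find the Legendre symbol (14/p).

-1

Pull out 2: since 83 ≡ 3 (mod 8), (2/83) = -1.
Reciprocity: 7 ≡ 3 and 83 ≡ 3 (mod 4), so (7/83) = −(83/7).
Reduce top mod 7: now compute (6/7).
Pull out 2: since 7 ≡ 7 (mod 8), (2/7) = +1.
Reciprocity: 3 ≡ 3 and 7 ≡ 3 (mod 4), so (3/7) = −(7/3).
Reduce top mod 3: now compute (1/3).
Reached (1/3) = 1. Collecting the sign flips along the way, the symbol is -1.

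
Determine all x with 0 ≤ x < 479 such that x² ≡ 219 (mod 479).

Since 479 ≡ 3 (mod 4), a square root of 219 is 219^((479+1)/4) = 219^120 mod 479.
Repeated squaring: 219^2≡61, 219^4≡368, 219^8≡346, 219^16≡445, 219^32≡198, 219^64≡405 (mod 479).
219^120 = 219^(64+32+16+8) ≡ 373 (mod 479).
Check: 373² = 139129 ≡ 219 (mod 479). The two roots are 106 and 373.

106, 373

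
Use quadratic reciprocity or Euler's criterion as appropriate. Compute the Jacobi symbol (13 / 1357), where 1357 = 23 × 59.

Reciprocity: 13 ≡ 1 and 1357 ≡ 1 (mod 4), so (13/1357) = +(1357/13).
Reduce top mod 13: now compute (5/13).
Reciprocity: 5 ≡ 1 and 13 ≡ 1 (mod 4), so (5/13) = +(13/5).
Reduce top mod 5: now compute (3/5).
Reciprocity: 3 ≡ 3 and 5 ≡ 1 (mod 4), so (3/5) = +(5/3).
Reduce top mod 3: now compute (2/3).
Pull out 2: since 3 ≡ 3 (mod 8), (2/3) = -1.
Reached (1/3) = 1. Collecting the sign flips along the way, the symbol is -1.

-1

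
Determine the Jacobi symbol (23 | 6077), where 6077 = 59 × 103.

Reciprocity: 23 ≡ 3 and 6077 ≡ 1 (mod 4), so (23/6077) = +(6077/23).
Reduce top mod 23: now compute (5/23).
Reciprocity: 5 ≡ 1 and 23 ≡ 3 (mod 4), so (5/23) = +(23/5).
Reduce top mod 5: now compute (3/5).
Reciprocity: 3 ≡ 3 and 5 ≡ 1 (mod 4), so (3/5) = +(5/3).
Reduce top mod 3: now compute (2/3).
Pull out 2: since 3 ≡ 3 (mod 8), (2/3) = -1.
Reached (1/3) = 1. Collecting the sign flips along the way, the symbol is -1.

-1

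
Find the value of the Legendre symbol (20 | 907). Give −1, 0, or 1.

-1

Pull out 2^2: since 907 ≡ 3 (mod 8), (2/907) = -1, so (2/907)^2 = +1.
Reciprocity: 5 ≡ 1 and 907 ≡ 3 (mod 4), so (5/907) = +(907/5).
Reduce top mod 5: now compute (2/5).
Pull out 2: since 5 ≡ 5 (mod 8), (2/5) = -1.
Reached (1/5) = 1. Collecting the sign flips along the way, the symbol is -1.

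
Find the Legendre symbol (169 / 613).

1

Reciprocity: 169 ≡ 1 and 613 ≡ 1 (mod 4), so (169/613) = +(613/169).
Reduce top mod 169: now compute (106/169).
Pull out 2: since 169 ≡ 1 (mod 8), (2/169) = +1.
Reciprocity: 53 ≡ 1 and 169 ≡ 1 (mod 4), so (53/169) = +(169/53).
Reduce top mod 53: now compute (10/53).
Pull out 2: since 53 ≡ 5 (mod 8), (2/53) = -1.
Reciprocity: 5 ≡ 1 and 53 ≡ 1 (mod 4), so (5/53) = +(53/5).
Reduce top mod 5: now compute (3/5).
Reciprocity: 3 ≡ 3 and 5 ≡ 1 (mod 4), so (3/5) = +(5/3).
Reduce top mod 3: now compute (2/3).
Pull out 2: since 3 ≡ 3 (mod 8), (2/3) = -1.
Reached (1/3) = 1. Collecting the sign flips along the way, the symbol is +1.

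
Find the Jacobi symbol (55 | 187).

Reciprocity: 55 ≡ 3 and 187 ≡ 3 (mod 4), so (55/187) = −(187/55).
Reduce top mod 55: now compute (22/55).
Pull out 2: since 55 ≡ 7 (mod 8), (2/55) = +1.
Reciprocity: 11 ≡ 3 and 55 ≡ 3 (mod 4), so (11/55) = −(55/11).
Reduce top mod 11: now compute (0/11).
Top reduces to 0: gcd > 1, so the symbol is 0.

0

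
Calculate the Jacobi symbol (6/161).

Pull out 2: since 161 ≡ 1 (mod 8), (2/161) = +1.
Reciprocity: 3 ≡ 3 and 161 ≡ 1 (mod 4), so (3/161) = +(161/3).
Reduce top mod 3: now compute (2/3).
Pull out 2: since 3 ≡ 3 (mod 8), (2/3) = -1.
Reached (1/3) = 1. Collecting the sign flips along the way, the symbol is -1.

-1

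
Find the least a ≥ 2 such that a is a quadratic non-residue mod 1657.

(2/1657) = +1, so 2 is a residue.
(3/1657) = +1, so 3 is a residue.
(4/1657) = +1, so 4 is a residue.
(5/1657) = −1, so 5 is the smallest positive non-residue mod 1657.

5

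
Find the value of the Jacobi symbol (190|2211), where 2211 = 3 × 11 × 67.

1

Pull out 2: since 2211 ≡ 3 (mod 8), (2/2211) = -1.
Reciprocity: 95 ≡ 3 and 2211 ≡ 3 (mod 4), so (95/2211) = −(2211/95).
Reduce top mod 95: now compute (26/95).
Pull out 2: since 95 ≡ 7 (mod 8), (2/95) = +1.
Reciprocity: 13 ≡ 1 and 95 ≡ 3 (mod 4), so (13/95) = +(95/13).
Reduce top mod 13: now compute (4/13).
Pull out 2^2: since 13 ≡ 5 (mod 8), (2/13) = -1, so (2/13)^2 = +1.
Reached (1/13) = 1. Collecting the sign flips along the way, the symbol is +1.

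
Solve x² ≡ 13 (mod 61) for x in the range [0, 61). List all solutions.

61 ≡ 1 (mod 4), so we find a root by search.
Trying successive values, 14² = 196 ≡ 13 (mod 61). The other root is 61 − 14 = 47.

14, 47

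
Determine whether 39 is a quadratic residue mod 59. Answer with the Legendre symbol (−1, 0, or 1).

Reciprocity: 39 ≡ 3 and 59 ≡ 3 (mod 4), so (39/59) = −(59/39).
Reduce top mod 39: now compute (20/39).
Pull out 2^2: since 39 ≡ 7 (mod 8), (2/39) = +1, so (2/39)^2 = +1.
Reciprocity: 5 ≡ 1 and 39 ≡ 3 (mod 4), so (5/39) = +(39/5).
Reduce top mod 5: now compute (4/5).
Pull out 2^2: since 5 ≡ 5 (mod 8), (2/5) = -1, so (2/5)^2 = +1.
Reached (1/5) = 1. Collecting the sign flips along the way, the symbol is -1.

-1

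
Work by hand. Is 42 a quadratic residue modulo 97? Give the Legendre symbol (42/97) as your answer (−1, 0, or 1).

-1

Pull out 2: since 97 ≡ 1 (mod 8), (2/97) = +1.
Reciprocity: 21 ≡ 1 and 97 ≡ 1 (mod 4), so (21/97) = +(97/21).
Reduce top mod 21: now compute (13/21).
Reciprocity: 13 ≡ 1 and 21 ≡ 1 (mod 4), so (13/21) = +(21/13).
Reduce top mod 13: now compute (8/13).
Pull out 2^3: since 13 ≡ 5 (mod 8), (2/13) = -1, so (2/13)^3 = -1.
Reached (1/13) = 1. Collecting the sign flips along the way, the symbol is -1.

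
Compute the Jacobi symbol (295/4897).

Reciprocity: 295 ≡ 3 and 4897 ≡ 1 (mod 4), so (295/4897) = +(4897/295).
Reduce top mod 295: now compute (177/295).
Reciprocity: 177 ≡ 1 and 295 ≡ 3 (mod 4), so (177/295) = +(295/177).
Reduce top mod 177: now compute (118/177).
Pull out 2: since 177 ≡ 1 (mod 8), (2/177) = +1.
Reciprocity: 59 ≡ 3 and 177 ≡ 1 (mod 4), so (59/177) = +(177/59).
Reduce top mod 59: now compute (0/59).
Top reduces to 0: gcd > 1, so the symbol is 0.

0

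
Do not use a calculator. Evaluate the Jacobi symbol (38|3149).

1

Pull out 2: since 3149 ≡ 5 (mod 8), (2/3149) = -1.
Reciprocity: 19 ≡ 3 and 3149 ≡ 1 (mod 4), so (19/3149) = +(3149/19).
Reduce top mod 19: now compute (14/19).
Pull out 2: since 19 ≡ 3 (mod 8), (2/19) = -1.
Reciprocity: 7 ≡ 3 and 19 ≡ 3 (mod 4), so (7/19) = −(19/7).
Reduce top mod 7: now compute (5/7).
Reciprocity: 5 ≡ 1 and 7 ≡ 3 (mod 4), so (5/7) = +(7/5).
Reduce top mod 5: now compute (2/5).
Pull out 2: since 5 ≡ 5 (mod 8), (2/5) = -1.
Reached (1/5) = 1. Collecting the sign flips along the way, the symbol is +1.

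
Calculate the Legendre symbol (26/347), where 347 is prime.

-1

Pull out 2: since 347 ≡ 3 (mod 8), (2/347) = -1.
Reciprocity: 13 ≡ 1 and 347 ≡ 3 (mod 4), so (13/347) = +(347/13).
Reduce top mod 13: now compute (9/13).
Reciprocity: 9 ≡ 1 and 13 ≡ 1 (mod 4), so (9/13) = +(13/9).
Reduce top mod 9: now compute (4/9).
Pull out 2^2: since 9 ≡ 1 (mod 8), (2/9) = +1, so (2/9)^2 = +1.
Reached (1/9) = 1. Collecting the sign flips along the way, the symbol is -1.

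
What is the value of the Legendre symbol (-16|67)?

-1

Euler's criterion: (-16/67) ≡ 51^33 (mod 67).
51^2 ≡ 55 (mod 67)
51^4 ≡ 10 (mod 67)
51^8 ≡ 33 (mod 67)
51^16 ≡ 17 (mod 67)
51^32 ≡ 21 (mod 67)
51^33 = 51^(32+1) ≡ 66 (mod 67).
Result is 66 ≡ −1, so (-16/67) = −1.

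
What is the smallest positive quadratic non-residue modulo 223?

(2/223) = +1, so 2 is a residue.
(3/223) = −1, so 3 is the smallest positive non-residue mod 223.

3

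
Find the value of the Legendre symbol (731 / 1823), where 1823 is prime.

Reciprocity: 731 ≡ 3 and 1823 ≡ 3 (mod 4), so (731/1823) = −(1823/731).
Reduce top mod 731: now compute (361/731).
Reciprocity: 361 ≡ 1 and 731 ≡ 3 (mod 4), so (361/731) = +(731/361).
Reduce top mod 361: now compute (9/361).
Reciprocity: 9 ≡ 1 and 361 ≡ 1 (mod 4), so (9/361) = +(361/9).
Reduce top mod 9: now compute (1/9).
Reached (1/9) = 1. Collecting the sign flips along the way, the symbol is -1.

-1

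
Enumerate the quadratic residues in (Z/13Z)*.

1,3,4,9,10,12

Square k = 1,…,6 (k and 13−k give the same square):
1²=1, 2²=4, 3²=9, 4²≡3, 5²≡12, 6²≡10 (mod 13).
So the quadratic residues mod 13 are {1, 3, 4, 9, 10, 12}.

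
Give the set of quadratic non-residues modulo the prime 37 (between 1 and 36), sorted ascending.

2, 5, 6, 8, 13, 14, 15, 17, 18, 19, 20, 22, 23, 24, 29, 31, 32, 35

Square k = 1,…,18 (k and 37−k give the same square):
1²=1, 2²=4, 3²=9, 4²=16, 5²=25, 6²=36, 7²≡12, 8²≡27, 9²≡7, 10²≡26, 11²≡10, 12²≡33, 13²≡21, 14²≡11, 15²≡3, 16²≡34, 17²≡30, 18²≡28 (mod 37).
The residues are {1, 3, 4, 7, 9, 10, 11, 12, 16, 21, 25, 26, 27, 28, 30, 33, 34, 36}; the non-residues are the remaining 18 nonzero classes.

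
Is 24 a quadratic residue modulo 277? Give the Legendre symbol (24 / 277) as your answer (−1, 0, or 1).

Euler's criterion: (24/277) ≡ 24^138 (mod 277).
24^2 ≡ 22 (mod 277)
24^4 ≡ 207 (mod 277)
24^8 ≡ 191 (mod 277)
24^16 ≡ 194 (mod 277)
24^32 ≡ 241 (mod 277)
24^64 ≡ 188 (mod 277)
24^128 ≡ 165 (mod 277)
24^138 = 24^(128+8+2) ≡ 276 (mod 277).
Result is 276 ≡ −1, so (24/277) = −1.

-1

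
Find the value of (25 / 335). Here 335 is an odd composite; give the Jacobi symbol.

0

Reciprocity: 25 ≡ 1 and 335 ≡ 3 (mod 4), so (25/335) = +(335/25).
Reduce top mod 25: now compute (10/25).
Pull out 2: since 25 ≡ 1 (mod 8), (2/25) = +1.
Reciprocity: 5 ≡ 1 and 25 ≡ 1 (mod 4), so (5/25) = +(25/5).
Reduce top mod 5: now compute (0/5).
Top reduces to 0: gcd > 1, so the symbol is 0.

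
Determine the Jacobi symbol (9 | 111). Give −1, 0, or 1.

Reciprocity: 9 ≡ 1 and 111 ≡ 3 (mod 4), so (9/111) = +(111/9).
Reduce top mod 9: now compute (3/9).
Reciprocity: 3 ≡ 3 and 9 ≡ 1 (mod 4), so (3/9) = +(9/3).
Reduce top mod 3: now compute (0/3).
Top reduces to 0: gcd > 1, so the symbol is 0.

0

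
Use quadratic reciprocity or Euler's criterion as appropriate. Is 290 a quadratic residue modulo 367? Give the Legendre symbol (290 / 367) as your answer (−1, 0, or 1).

Pull out 2: since 367 ≡ 7 (mod 8), (2/367) = +1.
Reciprocity: 145 ≡ 1 and 367 ≡ 3 (mod 4), so (145/367) = +(367/145).
Reduce top mod 145: now compute (77/145).
Reciprocity: 77 ≡ 1 and 145 ≡ 1 (mod 4), so (77/145) = +(145/77).
Reduce top mod 77: now compute (68/77).
Pull out 2^2: since 77 ≡ 5 (mod 8), (2/77) = -1, so (2/77)^2 = +1.
Reciprocity: 17 ≡ 1 and 77 ≡ 1 (mod 4), so (17/77) = +(77/17).
Reduce top mod 17: now compute (9/17).
Reciprocity: 9 ≡ 1 and 17 ≡ 1 (mod 4), so (9/17) = +(17/9).
Reduce top mod 9: now compute (8/9).
Pull out 2^3: since 9 ≡ 1 (mod 8), (2/9) = +1, so (2/9)^3 = +1.
Reached (1/9) = 1. Collecting the sign flips along the way, the symbol is +1.

1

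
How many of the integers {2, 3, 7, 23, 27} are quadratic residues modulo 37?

3

(2/37) = -1 → non-residue.
(3/37) = +1 → QR.
(7/37) = +1 → QR.
(23/37) = -1 → non-residue.
(27/37) = +1 → QR.
Total quadratic residues among the 5: 3.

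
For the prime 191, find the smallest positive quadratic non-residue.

7

(2/191) = +1, so 2 is a residue.
(3/191) = +1, so 3 is a residue.
(4/191) = +1, so 4 is a residue.
(5/191) = +1, so 5 is a residue.
(6/191) = +1, so 6 is a residue.
(7/191) = −1, so 7 is the smallest positive non-residue mod 191.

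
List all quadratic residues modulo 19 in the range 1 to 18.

1,4,5,6,7,9,11,16,17

Square k = 1,…,9 (k and 19−k give the same square):
1²=1, 2²=4, 3²=9, 4²=16, 5²≡6, 6²≡17, 7²≡11, 8²≡7, 9²≡5 (mod 19).
So the quadratic residues mod 19 are {1, 4, 5, 6, 7, 9, 11, 16, 17}.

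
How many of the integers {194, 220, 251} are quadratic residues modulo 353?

1

(194/353) = +1 → QR.
(220/353) = -1 → non-residue.
(251/353) = -1 → non-residue.
Total quadratic residues among the 3: 1.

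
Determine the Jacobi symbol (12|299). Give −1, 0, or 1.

1

Pull out 2^2: since 299 ≡ 3 (mod 8), (2/299) = -1, so (2/299)^2 = +1.
Reciprocity: 3 ≡ 3 and 299 ≡ 3 (mod 4), so (3/299) = −(299/3).
Reduce top mod 3: now compute (2/3).
Pull out 2: since 3 ≡ 3 (mod 8), (2/3) = -1.
Reached (1/3) = 1. Collecting the sign flips along the way, the symbol is +1.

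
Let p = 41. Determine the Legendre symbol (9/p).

1

Euler's criterion: (9/41) ≡ 9^20 (mod 41).
9^2 ≡ 40 (mod 41)
9^4 ≡ 1 (mod 41)
9^8 ≡ 1 (mod 41)
9^16 ≡ 1 (mod 41)
9^20 = 9^(16+4) ≡ 1 (mod 41).
Result is 1, so (9/41) = 1.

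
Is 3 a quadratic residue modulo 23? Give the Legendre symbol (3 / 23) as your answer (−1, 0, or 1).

Reciprocity: 3 ≡ 3 and 23 ≡ 3 (mod 4), so (3/23) = −(23/3).
Reduce top mod 3: now compute (2/3).
Pull out 2: since 3 ≡ 3 (mod 8), (2/3) = -1.
Reached (1/3) = 1. Collecting the sign flips along the way, the symbol is +1.

1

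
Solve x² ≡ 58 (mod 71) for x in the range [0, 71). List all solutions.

22, 49

Since 71 ≡ 3 (mod 4), a square root of 58 is 58^((71+1)/4) = 58^18 mod 71.
Repeated squaring: 58^2≡27, 58^4≡19, 58^8≡6, 58^16≡36 (mod 71).
58^18 = 58^(16+2) ≡ 49 (mod 71).
Check: 49² = 2401 ≡ 58 (mod 71). The two roots are 22 and 49.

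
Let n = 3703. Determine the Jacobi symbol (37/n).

Reciprocity: 37 ≡ 1 and 3703 ≡ 3 (mod 4), so (37/3703) = +(3703/37).
Reduce top mod 37: now compute (3/37).
Reciprocity: 3 ≡ 3 and 37 ≡ 1 (mod 4), so (3/37) = +(37/3).
Reduce top mod 3: now compute (1/3).
Reached (1/3) = 1. Collecting the sign flips along the way, the symbol is +1.

1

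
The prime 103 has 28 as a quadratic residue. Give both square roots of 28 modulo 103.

Since 103 ≡ 3 (mod 4), a square root of 28 is 28^((103+1)/4) = 28^26 mod 103.
Repeated squaring: 28^2≡63, 28^4≡55, 28^8≡38, 28^16≡2 (mod 103).
28^26 = 28^(16+8+2) ≡ 50 (mod 103).
Check: 50² = 2500 ≡ 28 (mod 103). The two roots are 50 and 53.

50, 53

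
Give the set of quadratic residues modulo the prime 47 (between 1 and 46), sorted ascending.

Square k = 1,…,23 (k and 47−k give the same square):
1²=1, 2²=4, 3²=9, 4²=16, 5²=25, 6²=36, 7²≡2, 8²≡17, 9²≡34, 10²≡6, 11²≡27, 12²≡3, 13²≡28, 14²≡8, 15²≡37, 16²≡21, 17²≡7, 18²≡42, 19²≡32, 20²≡24, 21²≡18, 22²≡14, 23²≡12 (mod 47).
So the quadratic residues mod 47 are {1, 2, 3, 4, 6, 7, 8, 9, 12, 14, 16, 17, 18, 21, 24, 25, 27, 28, 32, 34, 36, 37, 42}.

1 2 3 4 6 7 8 9 12 14 16 17 18 21 24 25 27 28 32 34 36 37 42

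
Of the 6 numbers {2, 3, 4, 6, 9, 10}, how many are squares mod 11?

3

(2/11) = -1 → non-residue.
(3/11) = +1 → QR.
(4/11) = +1 → QR.
(6/11) = -1 → non-residue.
(9/11) = +1 → QR.
(10/11) = -1 → non-residue.
Total quadratic residues among the 6: 3.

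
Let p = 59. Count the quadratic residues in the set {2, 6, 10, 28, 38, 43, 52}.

1

(2/59) = -1 → non-residue.
(6/59) = -1 → non-residue.
(10/59) = -1 → non-residue.
(28/59) = +1 → QR.
(38/59) = -1 → non-residue.
(43/59) = -1 → non-residue.
(52/59) = -1 → non-residue.
Total quadratic residues among the 7: 1.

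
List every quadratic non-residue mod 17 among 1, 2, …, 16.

Square k = 1,…,8 (k and 17−k give the same square):
1²=1, 2²=4, 3²=9, 4²=16, 5²≡8, 6²≡2, 7²≡15, 8²≡13 (mod 17).
The residues are {1, 2, 4, 8, 9, 13, 15, 16}; the non-residues are the remaining 8 nonzero classes.

3, 5, 6, 7, 10, 11, 12, 14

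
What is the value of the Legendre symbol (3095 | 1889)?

-1

First reduce: 3095 ≡ 1206 (mod 1889).
Pull out 2: since 1889 ≡ 1 (mod 8), (2/1889) = +1.
Reciprocity: 603 ≡ 3 and 1889 ≡ 1 (mod 4), so (603/1889) = +(1889/603).
Reduce top mod 603: now compute (80/603).
Pull out 2^4: since 603 ≡ 3 (mod 8), (2/603) = -1, so (2/603)^4 = +1.
Reciprocity: 5 ≡ 1 and 603 ≡ 3 (mod 4), so (5/603) = +(603/5).
Reduce top mod 5: now compute (3/5).
Reciprocity: 3 ≡ 3 and 5 ≡ 1 (mod 4), so (3/5) = +(5/3).
Reduce top mod 3: now compute (2/3).
Pull out 2: since 3 ≡ 3 (mod 8), (2/3) = -1.
Reached (1/3) = 1. Collecting the sign flips along the way, the symbol is -1.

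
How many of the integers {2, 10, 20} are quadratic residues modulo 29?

1

(2/29) = -1 → non-residue.
(10/29) = -1 → non-residue.
(20/29) = +1 → QR.
Total quadratic residues among the 3: 1.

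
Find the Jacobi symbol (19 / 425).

Reciprocity: 19 ≡ 3 and 425 ≡ 1 (mod 4), so (19/425) = +(425/19).
Reduce top mod 19: now compute (7/19).
Reciprocity: 7 ≡ 3 and 19 ≡ 3 (mod 4), so (7/19) = −(19/7).
Reduce top mod 7: now compute (5/7).
Reciprocity: 5 ≡ 1 and 7 ≡ 3 (mod 4), so (5/7) = +(7/5).
Reduce top mod 5: now compute (2/5).
Pull out 2: since 5 ≡ 5 (mod 8), (2/5) = -1.
Reached (1/5) = 1. Collecting the sign flips along the way, the symbol is +1.

1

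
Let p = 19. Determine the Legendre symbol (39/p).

1

Euler's criterion: (39/19) ≡ 1^9 (mod 19).
1^2 ≡ 1 (mod 19)
1^4 ≡ 1 (mod 19)
1^8 ≡ 1 (mod 19)
1^9 = 1^(8+1) ≡ 1 (mod 19).
Result is 1, so (39/19) = 1.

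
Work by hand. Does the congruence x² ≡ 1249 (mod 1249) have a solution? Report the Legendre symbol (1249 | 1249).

0

First reduce: 1249 ≡ 0 (mod 1249).
Top reduces to 0: gcd > 1, so the symbol is 0.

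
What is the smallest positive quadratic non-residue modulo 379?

(2/379) = −1, so 2 is the smallest positive non-residue mod 379.

2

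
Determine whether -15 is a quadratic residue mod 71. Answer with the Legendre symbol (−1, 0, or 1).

First reduce: -15 ≡ 56 (mod 71).
Pull out 2^3: since 71 ≡ 7 (mod 8), (2/71) = +1, so (2/71)^3 = +1.
Reciprocity: 7 ≡ 3 and 71 ≡ 3 (mod 4), so (7/71) = −(71/7).
Reduce top mod 7: now compute (1/7).
Reached (1/7) = 1. Collecting the sign flips along the way, the symbol is -1.

-1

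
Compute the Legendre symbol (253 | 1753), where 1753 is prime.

Reciprocity: 253 ≡ 1 and 1753 ≡ 1 (mod 4), so (253/1753) = +(1753/253).
Reduce top mod 253: now compute (235/253).
Reciprocity: 235 ≡ 3 and 253 ≡ 1 (mod 4), so (235/253) = +(253/235).
Reduce top mod 235: now compute (18/235).
Pull out 2: since 235 ≡ 3 (mod 8), (2/235) = -1.
Reciprocity: 9 ≡ 1 and 235 ≡ 3 (mod 4), so (9/235) = +(235/9).
Reduce top mod 9: now compute (1/9).
Reached (1/9) = 1. Collecting the sign flips along the way, the symbol is -1.

-1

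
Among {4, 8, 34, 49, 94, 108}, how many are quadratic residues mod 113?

(4/113) = +1 → QR.
(8/113) = +1 → QR.
(34/113) = -1 → non-residue.
(49/113) = +1 → QR.
(94/113) = -1 → non-residue.
(108/113) = -1 → non-residue.
Total quadratic residues among the 6: 3.

3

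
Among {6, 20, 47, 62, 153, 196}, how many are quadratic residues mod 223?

(6/223) = -1 → non-residue.
(20/223) = -1 → non-residue.
(47/223) = +1 → QR.
(62/223) = +1 → QR.
(153/223) = +1 → QR.
(196/223) = +1 → QR.
Total quadratic residues among the 6: 4.

4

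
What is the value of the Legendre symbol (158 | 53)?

1

First reduce: 158 ≡ 52 (mod 53).
Pull out 2^2: since 53 ≡ 5 (mod 8), (2/53) = -1, so (2/53)^2 = +1.
Reciprocity: 13 ≡ 1 and 53 ≡ 1 (mod 4), so (13/53) = +(53/13).
Reduce top mod 13: now compute (1/13).
Reached (1/13) = 1. Collecting the sign flips along the way, the symbol is +1.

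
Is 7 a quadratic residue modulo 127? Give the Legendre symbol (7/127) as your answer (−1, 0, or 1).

Reciprocity: 7 ≡ 3 and 127 ≡ 3 (mod 4), so (7/127) = −(127/7).
Reduce top mod 7: now compute (1/7).
Reached (1/7) = 1. Collecting the sign flips along the way, the symbol is -1.

-1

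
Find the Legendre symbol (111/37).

0

First reduce: 111 ≡ 0 (mod 37).
Top reduces to 0: gcd > 1, so the symbol is 0.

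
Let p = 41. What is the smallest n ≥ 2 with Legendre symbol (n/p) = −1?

3

(2/41) = +1, so 2 is a residue.
(3/41) = −1, so 3 is the smallest positive non-residue mod 41.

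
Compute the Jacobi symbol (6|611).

-1

Pull out 2: since 611 ≡ 3 (mod 8), (2/611) = -1.
Reciprocity: 3 ≡ 3 and 611 ≡ 3 (mod 4), so (3/611) = −(611/3).
Reduce top mod 3: now compute (2/3).
Pull out 2: since 3 ≡ 3 (mod 8), (2/3) = -1.
Reached (1/3) = 1. Collecting the sign flips along the way, the symbol is -1.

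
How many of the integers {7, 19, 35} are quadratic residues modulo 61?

1

(7/61) = -1 → non-residue.
(19/61) = +1 → QR.
(35/61) = -1 → non-residue.
Total quadratic residues among the 3: 1.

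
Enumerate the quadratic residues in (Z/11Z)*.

1, 3, 4, 5, 9

Square k = 1,…,5 (k and 11−k give the same square):
1²=1, 2²=4, 3²=9, 4²≡5, 5²≡3 (mod 11).
So the quadratic residues mod 11 are {1, 3, 4, 5, 9}.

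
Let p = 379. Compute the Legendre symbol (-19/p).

-1

First reduce: -19 ≡ 360 (mod 379).
Pull out 2^3: since 379 ≡ 3 (mod 8), (2/379) = -1, so (2/379)^3 = -1.
Reciprocity: 45 ≡ 1 and 379 ≡ 3 (mod 4), so (45/379) = +(379/45).
Reduce top mod 45: now compute (19/45).
Reciprocity: 19 ≡ 3 and 45 ≡ 1 (mod 4), so (19/45) = +(45/19).
Reduce top mod 19: now compute (7/19).
Reciprocity: 7 ≡ 3 and 19 ≡ 3 (mod 4), so (7/19) = −(19/7).
Reduce top mod 7: now compute (5/7).
Reciprocity: 5 ≡ 1 and 7 ≡ 3 (mod 4), so (5/7) = +(7/5).
Reduce top mod 5: now compute (2/5).
Pull out 2: since 5 ≡ 5 (mod 8), (2/5) = -1.
Reached (1/5) = 1. Collecting the sign flips along the way, the symbol is -1.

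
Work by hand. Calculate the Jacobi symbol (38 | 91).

Pull out 2: since 91 ≡ 3 (mod 8), (2/91) = -1.
Reciprocity: 19 ≡ 3 and 91 ≡ 3 (mod 4), so (19/91) = −(91/19).
Reduce top mod 19: now compute (15/19).
Reciprocity: 15 ≡ 3 and 19 ≡ 3 (mod 4), so (15/19) = −(19/15).
Reduce top mod 15: now compute (4/15).
Pull out 2^2: since 15 ≡ 7 (mod 8), (2/15) = +1, so (2/15)^2 = +1.
Reached (1/15) = 1. Collecting the sign flips along the way, the symbol is -1.

-1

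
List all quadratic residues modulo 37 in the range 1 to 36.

Square k = 1,…,18 (k and 37−k give the same square):
1²=1, 2²=4, 3²=9, 4²=16, 5²=25, 6²=36, 7²≡12, 8²≡27, 9²≡7, 10²≡26, 11²≡10, 12²≡33, 13²≡21, 14²≡11, 15²≡3, 16²≡34, 17²≡30, 18²≡28 (mod 37).
So the quadratic residues mod 37 are {1, 3, 4, 7, 9, 10, 11, 12, 16, 21, 25, 26, 27, 28, 30, 33, 34, 36}.

1 3 4 7 9 10 11 12 16 21 25 26 27 28 30 33 34 36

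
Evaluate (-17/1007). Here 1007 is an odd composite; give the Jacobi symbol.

-1

First reduce: -17 ≡ 990 (mod 1007).
Pull out 2: since 1007 ≡ 7 (mod 8), (2/1007) = +1.
Reciprocity: 495 ≡ 3 and 1007 ≡ 3 (mod 4), so (495/1007) = −(1007/495).
Reduce top mod 495: now compute (17/495).
Reciprocity: 17 ≡ 1 and 495 ≡ 3 (mod 4), so (17/495) = +(495/17).
Reduce top mod 17: now compute (2/17).
Pull out 2: since 17 ≡ 1 (mod 8), (2/17) = +1.
Reached (1/17) = 1. Collecting the sign flips along the way, the symbol is -1.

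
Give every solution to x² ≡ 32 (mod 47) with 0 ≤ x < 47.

Since 47 ≡ 3 (mod 4), a square root of 32 is 32^((47+1)/4) = 32^12 mod 47.
Repeated squaring: 32^2≡37, 32^4≡6, 32^8≡36 (mod 47).
32^12 = 32^(8+4) ≡ 28 (mod 47).
Check: 28² = 784 ≡ 32 (mod 47). The two roots are 19 and 28.

19, 28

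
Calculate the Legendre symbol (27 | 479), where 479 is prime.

Euler's criterion: (27/479) ≡ 27^239 (mod 479).
27^2 ≡ 250 (mod 479)
27^4 ≡ 230 (mod 479)
27^8 ≡ 210 (mod 479)
27^16 ≡ 32 (mod 479)
27^32 ≡ 66 (mod 479)
27^64 ≡ 45 (mod 479)
27^128 ≡ 109 (mod 479)
27^239 = 27^(128+64+32+8+4+2+1) ≡ 1 (mod 479).
Result is 1, so (27/479) = 1.

1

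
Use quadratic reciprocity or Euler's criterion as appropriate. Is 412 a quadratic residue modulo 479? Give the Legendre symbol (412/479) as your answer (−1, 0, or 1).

Euler's criterion: (412/479) ≡ 412^239 (mod 479).
412^2 ≡ 178 (mod 479)
412^4 ≡ 70 (mod 479)
412^8 ≡ 110 (mod 479)
412^16 ≡ 125 (mod 479)
412^32 ≡ 297 (mod 479)
412^64 ≡ 73 (mod 479)
412^128 ≡ 60 (mod 479)
412^239 = 412^(128+64+32+8+4+2+1) ≡ 1 (mod 479).
Result is 1, so (412/479) = 1.

1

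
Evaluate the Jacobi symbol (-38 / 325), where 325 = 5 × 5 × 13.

First reduce: -38 ≡ 287 (mod 325).
Reciprocity: 287 ≡ 3 and 325 ≡ 1 (mod 4), so (287/325) = +(325/287).
Reduce top mod 287: now compute (38/287).
Pull out 2: since 287 ≡ 7 (mod 8), (2/287) = +1.
Reciprocity: 19 ≡ 3 and 287 ≡ 3 (mod 4), so (19/287) = −(287/19).
Reduce top mod 19: now compute (2/19).
Pull out 2: since 19 ≡ 3 (mod 8), (2/19) = -1.
Reached (1/19) = 1. Collecting the sign flips along the way, the symbol is +1.

1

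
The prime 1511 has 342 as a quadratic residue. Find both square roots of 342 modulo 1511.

58, 1453

Since 1511 ≡ 3 (mod 4), a square root of 342 is 342^((1511+1)/4) = 342^378 mod 1511.
Repeated squaring: 342^2≡617, 342^4≡1428, 342^8≡845, 342^16≡833, 342^32≡340, 342^64≡764, 342^128≡450, 342^256≡26 (mod 1511).
342^378 = 342^(256+64+32+16+8+2) ≡ 1453 (mod 1511).
Check: 1453² = 2111209 ≡ 342 (mod 1511). The two roots are 58 and 1453.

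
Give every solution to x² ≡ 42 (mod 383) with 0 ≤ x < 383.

100, 283

Since 383 ≡ 3 (mod 4), a square root of 42 is 42^((383+1)/4) = 42^96 mod 383.
Repeated squaring: 42^2≡232, 42^4≡204, 42^8≡252, 42^16≡309, 42^32≡114, 42^64≡357 (mod 383).
42^96 = 42^(64+32) ≡ 100 (mod 383).
Check: 100² = 10000 ≡ 42 (mod 383). The two roots are 100 and 283.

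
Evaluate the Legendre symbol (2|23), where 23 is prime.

Euler's criterion: (2/23) ≡ 2^11 (mod 23).
2^2 ≡ 4 (mod 23)
2^4 ≡ 16 (mod 23)
2^8 ≡ 3 (mod 23)
2^11 = 2^(8+2+1) ≡ 1 (mod 23).
Result is 1, so (2/23) = 1.

1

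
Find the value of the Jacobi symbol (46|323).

Pull out 2: since 323 ≡ 3 (mod 8), (2/323) = -1.
Reciprocity: 23 ≡ 3 and 323 ≡ 3 (mod 4), so (23/323) = −(323/23).
Reduce top mod 23: now compute (1/23).
Reached (1/23) = 1. Collecting the sign flips along the way, the symbol is +1.

1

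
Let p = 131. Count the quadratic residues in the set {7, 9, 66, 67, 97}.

(7/131) = +1 → QR.
(9/131) = +1 → QR.
(66/131) = -1 → non-residue.
(67/131) = -1 → non-residue.
(97/131) = -1 → non-residue.
Total quadratic residues among the 5: 2.

2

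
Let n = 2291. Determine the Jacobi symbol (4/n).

1

Pull out 2^2: since 2291 ≡ 3 (mod 8), (2/2291) = -1, so (2/2291)^2 = +1.
Reached (1/2291) = 1. Collecting the sign flips along the way, the symbol is +1.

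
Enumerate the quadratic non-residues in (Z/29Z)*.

2 3 8 10 11 12 14 15 17 18 19 21 26 27

Square k = 1,…,14 (k and 29−k give the same square):
1²=1, 2²=4, 3²=9, 4²=16, 5²=25, 6²≡7, 7²≡20, 8²≡6, 9²≡23, 10²≡13, 11²≡5, 12²≡28, 13²≡24, 14²≡22 (mod 29).
The residues are {1, 4, 5, 6, 7, 9, 13, 16, 20, 22, 23, 24, 25, 28}; the non-residues are the remaining 14 nonzero classes.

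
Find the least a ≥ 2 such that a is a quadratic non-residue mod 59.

(2/59) = −1, so 2 is the smallest positive non-residue mod 59.

2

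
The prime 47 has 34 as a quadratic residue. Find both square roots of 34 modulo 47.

9, 38

Since 47 ≡ 3 (mod 4), a square root of 34 is 34^((47+1)/4) = 34^12 mod 47.
Repeated squaring: 34^2≡28, 34^4≡32, 34^8≡37 (mod 47).
34^12 = 34^(8+4) ≡ 9 (mod 47).
Check: 9² = 81 ≡ 34 (mod 47). The two roots are 9 and 38.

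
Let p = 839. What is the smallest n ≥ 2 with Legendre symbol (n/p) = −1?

11

(2/839) = +1, so 2 is a residue.
(3/839) = +1, so 3 is a residue.
(4/839) = +1, so 4 is a residue.
(5/839) = +1, so 5 is a residue.
(6/839) = +1, so 6 is a residue.
(7/839) = +1, so 7 is a residue.
(8/839) = +1, so 8 is a residue.
(9/839) = +1, so 9 is a residue.
(10/839) = +1, so 10 is a residue.
(11/839) = −1, so 11 is the smallest positive non-residue mod 839.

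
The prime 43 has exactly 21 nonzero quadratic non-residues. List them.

2,3,5,7,8,12,18,19,20,22,26,27,28,29,30,32,33,34,37,39,42

Square k = 1,…,21 (k and 43−k give the same square):
1²=1, 2²=4, 3²=9, 4²=16, 5²=25, 6²=36, 7²≡6, 8²≡21, 9²≡38, 10²≡14, 11²≡35, 12²≡15, 13²≡40, 14²≡24, 15²≡10, 16²≡41, 17²≡31, 18²≡23, 19²≡17, 20²≡13, 21²≡11 (mod 43).
The residues are {1, 4, 6, 9, 10, 11, 13, 14, 15, 16, 17, 21, 23, 24, 25, 31, 35, 36, 38, 40, 41}; the non-residues are the remaining 21 nonzero classes.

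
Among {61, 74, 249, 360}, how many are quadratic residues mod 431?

2

(61/431) = +1 → QR.
(74/431) = -1 → non-residue.
(249/431) = -1 → non-residue.
(360/431) = +1 → QR.
Total quadratic residues among the 4: 2.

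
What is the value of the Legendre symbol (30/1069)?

-1

Euler's criterion: (30/1069) ≡ 30^534 (mod 1069).
30^2 ≡ 900 (mod 1069)
30^4 ≡ 767 (mod 1069)
30^8 ≡ 339 (mod 1069)
30^16 ≡ 538 (mod 1069)
30^32 ≡ 814 (mod 1069)
30^64 ≡ 885 (mod 1069)
30^128 ≡ 717 (mod 1069)
30^256 ≡ 969 (mod 1069)
30^512 ≡ 379 (mod 1069)
30^534 = 30^(512+16+4+2) ≡ 1068 (mod 1069).
Result is 1068 ≡ −1, so (30/1069) = −1.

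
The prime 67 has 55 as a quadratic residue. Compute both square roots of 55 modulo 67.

Since 67 ≡ 3 (mod 4), a square root of 55 is 55^((67+1)/4) = 55^17 mod 67.
Repeated squaring: 55^2≡10, 55^4≡33, 55^8≡17, 55^16≡21 (mod 67).
55^17 = 55^(16+1) ≡ 16 (mod 67).
Check: 16² = 256 ≡ 55 (mod 67). The two roots are 16 and 51.

16, 51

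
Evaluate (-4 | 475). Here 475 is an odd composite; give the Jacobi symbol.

First reduce: -4 ≡ 471 (mod 475).
Reciprocity: 471 ≡ 3 and 475 ≡ 3 (mod 4), so (471/475) = −(475/471).
Reduce top mod 471: now compute (4/471).
Pull out 2^2: since 471 ≡ 7 (mod 8), (2/471) = +1, so (2/471)^2 = +1.
Reached (1/471) = 1. Collecting the sign flips along the way, the symbol is -1.

-1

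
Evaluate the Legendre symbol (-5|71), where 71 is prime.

First reduce: -5 ≡ 66 (mod 71).
Pull out 2: since 71 ≡ 7 (mod 8), (2/71) = +1.
Reciprocity: 33 ≡ 1 and 71 ≡ 3 (mod 4), so (33/71) = +(71/33).
Reduce top mod 33: now compute (5/33).
Reciprocity: 5 ≡ 1 and 33 ≡ 1 (mod 4), so (5/33) = +(33/5).
Reduce top mod 5: now compute (3/5).
Reciprocity: 3 ≡ 3 and 5 ≡ 1 (mod 4), so (3/5) = +(5/3).
Reduce top mod 3: now compute (2/3).
Pull out 2: since 3 ≡ 3 (mod 8), (2/3) = -1.
Reached (1/3) = 1. Collecting the sign flips along the way, the symbol is -1.

-1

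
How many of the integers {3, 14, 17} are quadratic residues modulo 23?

(3/23) = +1 → QR.
(14/23) = -1 → non-residue.
(17/23) = -1 → non-residue.
Total quadratic residues among the 3: 1.

1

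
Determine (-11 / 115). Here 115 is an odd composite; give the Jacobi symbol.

1

First reduce: -11 ≡ 104 (mod 115).
Pull out 2^3: since 115 ≡ 3 (mod 8), (2/115) = -1, so (2/115)^3 = -1.
Reciprocity: 13 ≡ 1 and 115 ≡ 3 (mod 4), so (13/115) = +(115/13).
Reduce top mod 13: now compute (11/13).
Reciprocity: 11 ≡ 3 and 13 ≡ 1 (mod 4), so (11/13) = +(13/11).
Reduce top mod 11: now compute (2/11).
Pull out 2: since 11 ≡ 3 (mod 8), (2/11) = -1.
Reached (1/11) = 1. Collecting the sign flips along the way, the symbol is +1.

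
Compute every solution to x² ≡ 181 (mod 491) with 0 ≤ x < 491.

128, 363

Since 491 ≡ 3 (mod 4), a square root of 181 is 181^((491+1)/4) = 181^123 mod 491.
Repeated squaring: 181^2≡355, 181^4≡329, 181^8≡221, 181^16≡232, 181^32≡305, 181^64≡226 (mod 491).
181^123 = 181^(64+32+16+8+2+1) ≡ 363 (mod 491).
Check: 363² = 131769 ≡ 181 (mod 491). The two roots are 128 and 363.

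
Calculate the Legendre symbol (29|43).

-1

Euler's criterion: (29/43) ≡ 29^21 (mod 43).
29^2 ≡ 24 (mod 43)
29^4 ≡ 17 (mod 43)
29^8 ≡ 31 (mod 43)
29^16 ≡ 15 (mod 43)
29^21 = 29^(16+4+1) ≡ 42 (mod 43).
Result is 42 ≡ −1, so (29/43) = −1.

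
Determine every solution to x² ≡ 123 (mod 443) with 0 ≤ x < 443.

Since 443 ≡ 3 (mod 4), a square root of 123 is 123^((443+1)/4) = 123^111 mod 443.
Repeated squaring: 123^2≡67, 123^4≡59, 123^8≡380, 123^16≡425, 123^32≡324, 123^64≡428 (mod 443).
123^111 = 123^(64+32+8+4+2+1) ≡ 225 (mod 443).
Check: 225² = 50625 ≡ 123 (mod 443). The two roots are 218 and 225.

218, 225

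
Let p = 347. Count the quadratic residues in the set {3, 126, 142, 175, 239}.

(3/347) = +1 → QR.
(126/347) = +1 → QR.
(142/347) = -1 → non-residue.
(175/347) = -1 → non-residue.
(239/347) = -1 → non-residue.
Total quadratic residues among the 5: 2.

2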